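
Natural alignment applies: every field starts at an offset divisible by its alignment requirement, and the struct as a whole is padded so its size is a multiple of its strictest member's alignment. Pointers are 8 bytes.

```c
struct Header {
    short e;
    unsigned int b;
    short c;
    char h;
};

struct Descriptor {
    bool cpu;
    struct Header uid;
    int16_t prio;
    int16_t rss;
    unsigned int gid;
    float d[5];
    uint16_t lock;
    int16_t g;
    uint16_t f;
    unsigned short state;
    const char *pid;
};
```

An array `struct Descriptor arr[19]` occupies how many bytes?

Header: 0..2  e  (2B, 2-aligned); 2..4  -- padding (2B); 4..8  b  (4B, 4-aligned); 8..10  c  (2B, 2-aligned); 10..11  h  (1B, 1-aligned); 11..12  -- tail padding (1B); sizeof = 12, alignof = 4
0..1  cpu  (1B, 1-aligned)
1..4  -- padding (3B)
4..16  uid  (12B, 4-aligned)
16..18  prio  (2B, 2-aligned)
18..20  rss  (2B, 2-aligned)
20..24  gid  (4B, 4-aligned)
24..44  d  (20B, 4-aligned)
44..46  lock  (2B, 2-aligned)
46..48  g  (2B, 2-aligned)
48..50  f  (2B, 2-aligned)
50..52  state  (2B, 2-aligned)
52..56  -- padding (4B)
56..64  pid  (8B, 8-aligned)
sizeof = 64, alignof = 8
array of 19: 19 × 64 = 1216

1216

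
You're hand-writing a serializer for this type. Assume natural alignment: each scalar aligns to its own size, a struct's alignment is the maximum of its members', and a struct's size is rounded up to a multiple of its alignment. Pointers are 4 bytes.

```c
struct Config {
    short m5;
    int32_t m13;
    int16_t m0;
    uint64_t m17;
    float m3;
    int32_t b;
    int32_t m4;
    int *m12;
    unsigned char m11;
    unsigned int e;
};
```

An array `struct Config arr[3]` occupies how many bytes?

144

0..2  m5  (2B, 2-aligned)
2..4  -- padding (2B)
4..8  m13  (4B, 4-aligned)
8..10  m0  (2B, 2-aligned)
10..16  -- padding (6B)
16..24  m17  (8B, 8-aligned)
24..28  m3  (4B, 4-aligned)
28..32  b  (4B, 4-aligned)
32..36  m4  (4B, 4-aligned)
36..40  m12  (4B, 4-aligned)
40..41  m11  (1B, 1-aligned)
41..44  -- padding (3B)
44..48  e  (4B, 4-aligned)
sizeof = 48, alignof = 8
array of 3: 3 × 48 = 144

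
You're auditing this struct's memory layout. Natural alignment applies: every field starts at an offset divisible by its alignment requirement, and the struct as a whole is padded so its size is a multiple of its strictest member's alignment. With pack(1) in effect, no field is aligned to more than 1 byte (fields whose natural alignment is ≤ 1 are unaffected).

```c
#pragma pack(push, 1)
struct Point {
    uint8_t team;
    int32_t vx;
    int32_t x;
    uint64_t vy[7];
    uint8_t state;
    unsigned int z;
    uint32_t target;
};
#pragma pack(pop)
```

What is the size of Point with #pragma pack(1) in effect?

0..1  team  (1B, 1-aligned)
1..5  vx  (4B, 1-aligned)
5..9  x  (4B, 1-aligned)
9..65  vy  (56B, 1-aligned)
65..66  state  (1B, 1-aligned)
66..70  z  (4B, 1-aligned)
70..74  target  (4B, 1-aligned)
sizeof = 74, alignof = 1

74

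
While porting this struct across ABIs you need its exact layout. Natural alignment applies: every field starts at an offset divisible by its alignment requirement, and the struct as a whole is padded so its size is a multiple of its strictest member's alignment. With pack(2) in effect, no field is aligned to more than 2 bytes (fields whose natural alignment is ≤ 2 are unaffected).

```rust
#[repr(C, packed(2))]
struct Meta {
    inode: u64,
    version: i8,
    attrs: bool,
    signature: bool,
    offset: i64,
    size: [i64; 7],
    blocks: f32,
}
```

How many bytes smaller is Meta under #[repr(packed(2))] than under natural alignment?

8

natural layout:
  @0: inode [8B, align 8] → 8
  @8: version [1B, align 1] → 9
  @9: attrs [1B, align 1] → 10
  @10: signature [1B, align 1] → 11
  +5 pad (align 8)
  @16: offset [8B, align 8] → 24
  @24: size [56B, align 8] → 80
  @80: blocks [4B, align 4] → 84
  +4 tail pad (align 8)
  size 88, align 8
packed(2) layout:
  @0: inode [8B, align 2] → 8
  @8: version [1B, align 1] → 9
  @9: attrs [1B, align 1] → 10
  @10: signature [1B, align 1] → 11
  +1 pad (align 2)
  @12: offset [8B, align 2] → 20
  @20: size [56B, align 2] → 76
  @76: blocks [4B, align 2] → 80
  size 80, align 2
88 − 80 = 8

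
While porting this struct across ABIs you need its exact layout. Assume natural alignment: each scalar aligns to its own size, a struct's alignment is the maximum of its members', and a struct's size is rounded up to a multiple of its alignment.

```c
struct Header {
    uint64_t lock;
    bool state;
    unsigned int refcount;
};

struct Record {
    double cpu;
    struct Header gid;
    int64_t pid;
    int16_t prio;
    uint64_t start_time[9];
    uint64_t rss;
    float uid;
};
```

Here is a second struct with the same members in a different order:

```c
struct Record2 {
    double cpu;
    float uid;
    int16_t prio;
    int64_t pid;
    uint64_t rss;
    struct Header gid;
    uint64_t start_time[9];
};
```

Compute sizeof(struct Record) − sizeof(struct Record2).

Header: 0..8  lock  (8B, 8-aligned); 8..9  state  (1B, 1-aligned); 9..12  -- padding (3B); 12..16  refcount  (4B, 4-aligned); sizeof = 16, alignof = 8
0..8  cpu  (8B, 8-aligned)
8..24  gid  (16B, 8-aligned)
24..32  pid  (8B, 8-aligned)
32..34  prio  (2B, 2-aligned)
34..40  -- padding (6B)
40..112  start_time  (72B, 8-aligned)
112..120  rss  (8B, 8-aligned)
120..124  uid  (4B, 4-aligned)
124..128  -- tail padding (4B)
sizeof = 128, alignof = 8
— Record2 —
0..8  cpu  (8B, 8-aligned)
8..12  uid  (4B, 4-aligned)
12..14  prio  (2B, 2-aligned)
14..16  -- padding (2B)
16..24  pid  (8B, 8-aligned)
24..32  rss  (8B, 8-aligned)
32..48  gid  (16B, 8-aligned)
48..120  start_time  (72B, 8-aligned)
sizeof = 120, alignof = 8
128 − 120 = 8

8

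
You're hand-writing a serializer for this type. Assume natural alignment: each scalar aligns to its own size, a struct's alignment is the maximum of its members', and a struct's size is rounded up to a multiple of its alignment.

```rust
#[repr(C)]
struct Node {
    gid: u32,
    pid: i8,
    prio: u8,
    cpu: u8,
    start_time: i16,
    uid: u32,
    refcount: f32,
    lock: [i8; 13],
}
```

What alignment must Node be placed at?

member alignments: gid=4, pid=1, prio=1, cpu=1, start_time=2, uid=4, refcount=4, lock=1
max = 4

4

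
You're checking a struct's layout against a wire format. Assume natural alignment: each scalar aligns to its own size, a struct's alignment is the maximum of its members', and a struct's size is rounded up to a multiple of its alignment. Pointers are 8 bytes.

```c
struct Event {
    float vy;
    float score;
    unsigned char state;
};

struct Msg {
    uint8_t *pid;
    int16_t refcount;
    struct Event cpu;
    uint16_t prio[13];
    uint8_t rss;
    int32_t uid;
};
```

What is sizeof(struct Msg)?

Event: vy at 0 (size 4, align 4) → ends 4; score at 4 (size 4, align 4) → ends 8; state at 8 (size 1, align 1) → ends 9; tail pad 3 to reach multiple of 4; total 12 bytes, alignment 4
pid at 0 (size 8, align 8) → ends 8
refcount at 8 (size 2, align 2) → ends 10
pad 2 to align 4 for cpu
cpu at 12 (size 12, align 4) → ends 24
prio at 24 (size 26, align 2) → ends 50
rss at 50 (size 1, align 1) → ends 51
pad 1 to align 4 for uid
uid at 52 (size 4, align 4) → ends 56
total 56 bytes, alignment 8

56 bytes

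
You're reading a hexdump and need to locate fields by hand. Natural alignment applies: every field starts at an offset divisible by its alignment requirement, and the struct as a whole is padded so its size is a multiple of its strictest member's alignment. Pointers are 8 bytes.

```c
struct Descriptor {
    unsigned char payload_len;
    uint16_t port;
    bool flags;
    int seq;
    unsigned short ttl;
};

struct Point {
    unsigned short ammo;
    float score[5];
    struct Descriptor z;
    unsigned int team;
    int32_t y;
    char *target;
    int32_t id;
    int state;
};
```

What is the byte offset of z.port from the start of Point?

26

Descriptor: @0: payload_len [1B, align 1] → 1; +1 pad (align 2); @2: port [2B, align 2] → 4; @4: flags [1B, align 1] → 5; +3 pad (align 4); @8: seq [4B, align 4] → 12; @12: ttl [2B, align 2] → 14; +2 tail pad (align 4); size 16, align 4
@0: ammo [2B, align 2] → 2
+2 pad (align 4)
@4: score [20B, align 4] → 24
@24: z [16B, align 4] → 40
within Descriptor: port at 2
24 + 2 = 26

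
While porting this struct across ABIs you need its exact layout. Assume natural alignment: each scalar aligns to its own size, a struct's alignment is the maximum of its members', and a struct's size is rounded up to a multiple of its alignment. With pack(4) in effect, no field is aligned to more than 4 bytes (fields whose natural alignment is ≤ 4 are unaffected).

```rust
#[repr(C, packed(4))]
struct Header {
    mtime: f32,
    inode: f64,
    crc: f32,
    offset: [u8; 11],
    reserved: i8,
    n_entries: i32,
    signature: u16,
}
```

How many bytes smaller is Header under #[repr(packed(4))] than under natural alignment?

natural layout:
  mtime at 0 (size 4, align 4) → ends 4
  pad 4 to align 8 for inode
  inode at 8 (size 8, align 8) → ends 16
  crc at 16 (size 4, align 4) → ends 20
  offset at 20 (size 11, align 1) → ends 31
  reserved at 31 (size 1, align 1) → ends 32
  n_entries at 32 (size 4, align 4) → ends 36
  signature at 36 (size 2, align 2) → ends 38
  tail pad 2 to reach multiple of 8
  total 40 bytes, alignment 8
packed(4) layout:
  mtime at 0 (size 4, align 4) → ends 4
  inode at 4 (size 8, align 4) → ends 12
  crc at 12 (size 4, align 4) → ends 16
  offset at 16 (size 11, align 1) → ends 27
  reserved at 27 (size 1, align 1) → ends 28
  n_entries at 28 (size 4, align 4) → ends 32
  signature at 32 (size 2, align 2) → ends 34
  tail pad 2 to reach multiple of 4
  total 36 bytes, alignment 4
40 − 36 = 4

4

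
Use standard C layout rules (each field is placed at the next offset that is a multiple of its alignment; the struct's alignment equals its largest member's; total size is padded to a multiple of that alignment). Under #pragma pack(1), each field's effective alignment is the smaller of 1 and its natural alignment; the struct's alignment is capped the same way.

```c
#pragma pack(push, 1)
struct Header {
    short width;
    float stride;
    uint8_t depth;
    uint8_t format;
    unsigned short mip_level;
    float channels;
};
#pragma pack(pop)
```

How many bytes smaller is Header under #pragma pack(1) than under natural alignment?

2

natural layout:
  @0: width [2B, align 2] → 2
  +2 pad (align 4)
  @4: stride [4B, align 4] → 8
  @8: depth [1B, align 1] → 9
  @9: format [1B, align 1] → 10
  @10: mip_level [2B, align 2] → 12
  @12: channels [4B, align 4] → 16
  size 16, align 4
packed(1) layout:
  @0: width [2B, align 1] → 2
  @2: stride [4B, align 1] → 6
  @6: depth [1B, align 1] → 7
  @7: format [1B, align 1] → 8
  @8: mip_level [2B, align 1] → 10
  @10: channels [4B, align 1] → 14
  size 14, align 1
16 − 14 = 2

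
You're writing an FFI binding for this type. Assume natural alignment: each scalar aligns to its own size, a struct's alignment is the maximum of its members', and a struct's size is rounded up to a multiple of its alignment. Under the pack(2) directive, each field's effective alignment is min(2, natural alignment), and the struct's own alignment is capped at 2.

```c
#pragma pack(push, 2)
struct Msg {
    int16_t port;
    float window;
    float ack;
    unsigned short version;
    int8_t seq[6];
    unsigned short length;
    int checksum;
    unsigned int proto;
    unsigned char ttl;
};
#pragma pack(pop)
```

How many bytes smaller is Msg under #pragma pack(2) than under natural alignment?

6

natural layout:
  0..2  port  (2B, 2-aligned)
  2..4  -- padding (2B)
  4..8  window  (4B, 4-aligned)
  8..12  ack  (4B, 4-aligned)
  12..14  version  (2B, 2-aligned)
  14..20  seq  (6B, 1-aligned)
  20..22  length  (2B, 2-aligned)
  22..24  -- padding (2B)
  24..28  checksum  (4B, 4-aligned)
  28..32  proto  (4B, 4-aligned)
  32..33  ttl  (1B, 1-aligned)
  33..36  -- tail padding (3B)
  sizeof = 36, alignof = 4
packed(2) layout:
  0..2  port  (2B, 2-aligned)
  2..6  window  (4B, 2-aligned)
  6..10  ack  (4B, 2-aligned)
  10..12  version  (2B, 2-aligned)
  12..18  seq  (6B, 1-aligned)
  18..20  length  (2B, 2-aligned)
  20..24  checksum  (4B, 2-aligned)
  24..28  proto  (4B, 2-aligned)
  28..29  ttl  (1B, 1-aligned)
  29..30  -- tail padding (1B)
  sizeof = 30, alignof = 2
36 − 30 = 6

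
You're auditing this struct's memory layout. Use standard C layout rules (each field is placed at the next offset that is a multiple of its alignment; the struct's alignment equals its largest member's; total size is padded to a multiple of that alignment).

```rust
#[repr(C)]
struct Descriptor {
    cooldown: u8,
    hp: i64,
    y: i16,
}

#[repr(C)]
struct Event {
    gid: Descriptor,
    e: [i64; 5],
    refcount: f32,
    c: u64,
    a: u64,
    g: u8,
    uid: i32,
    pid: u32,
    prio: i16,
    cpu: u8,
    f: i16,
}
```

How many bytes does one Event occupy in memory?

Descriptor: cooldown at 0 (size 1, align 1) → ends 1; pad 7 to align 8 for hp; hp at 8 (size 8, align 8) → ends 16; y at 16 (size 2, align 2) → ends 18; tail pad 6 to reach multiple of 8; total 24 bytes, alignment 8
gid at 0 (size 24, align 8) → ends 24
e at 24 (size 40, align 8) → ends 64
refcount at 64 (size 4, align 4) → ends 68
pad 4 to align 8 for c
c at 72 (size 8, align 8) → ends 80
a at 80 (size 8, align 8) → ends 88
g at 88 (size 1, align 1) → ends 89
pad 3 to align 4 for uid
uid at 92 (size 4, align 4) → ends 96
pid at 96 (size 4, align 4) → ends 100
prio at 100 (size 2, align 2) → ends 102
cpu at 102 (size 1, align 1) → ends 103
pad 1 to align 2 for f
f at 104 (size 2, align 2) → ends 106
tail pad 6 to reach multiple of 8
total 112 bytes, alignment 8

112 bytes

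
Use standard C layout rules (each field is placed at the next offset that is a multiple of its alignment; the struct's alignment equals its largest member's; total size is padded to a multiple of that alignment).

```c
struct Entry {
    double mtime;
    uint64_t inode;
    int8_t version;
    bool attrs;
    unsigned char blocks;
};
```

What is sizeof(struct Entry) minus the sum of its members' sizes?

0..8  mtime  (8B, 8-aligned)
8..16  inode  (8B, 8-aligned)
16..17  version  (1B, 1-aligned)
17..18  attrs  (1B, 1-aligned)
18..19  blocks  (1B, 1-aligned)
19..24  -- tail padding (5B)
sizeof = 24, alignof = 8
data bytes 19, size 24 → padding 5

5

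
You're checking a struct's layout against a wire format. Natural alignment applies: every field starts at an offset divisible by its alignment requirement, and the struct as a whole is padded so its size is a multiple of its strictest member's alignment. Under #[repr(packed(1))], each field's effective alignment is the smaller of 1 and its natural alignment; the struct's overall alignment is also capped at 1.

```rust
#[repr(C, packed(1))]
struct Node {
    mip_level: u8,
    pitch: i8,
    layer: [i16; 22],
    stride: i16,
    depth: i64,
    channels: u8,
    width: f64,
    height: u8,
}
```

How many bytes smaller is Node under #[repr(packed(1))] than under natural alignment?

natural layout:
  mip_level at 0 (size 1, align 1) → ends 1
  pitch at 1 (size 1, align 1) → ends 2
  layer at 2 (size 44, align 2) → ends 46
  stride at 46 (size 2, align 2) → ends 48
  depth at 48 (size 8, align 8) → ends 56
  channels at 56 (size 1, align 1) → ends 57
  pad 7 to align 8 for width
  width at 64 (size 8, align 8) → ends 72
  height at 72 (size 1, align 1) → ends 73
  tail pad 7 to reach multiple of 8
  total 80 bytes, alignment 8
packed(1) layout:
  mip_level at 0 (size 1, align 1) → ends 1
  pitch at 1 (size 1, align 1) → ends 2
  layer at 2 (size 44, align 1) → ends 46
  stride at 46 (size 2, align 1) → ends 48
  depth at 48 (size 8, align 1) → ends 56
  channels at 56 (size 1, align 1) → ends 57
  width at 57 (size 8, align 1) → ends 65
  height at 65 (size 1, align 1) → ends 66
  total 66 bytes, alignment 1
80 − 66 = 14

14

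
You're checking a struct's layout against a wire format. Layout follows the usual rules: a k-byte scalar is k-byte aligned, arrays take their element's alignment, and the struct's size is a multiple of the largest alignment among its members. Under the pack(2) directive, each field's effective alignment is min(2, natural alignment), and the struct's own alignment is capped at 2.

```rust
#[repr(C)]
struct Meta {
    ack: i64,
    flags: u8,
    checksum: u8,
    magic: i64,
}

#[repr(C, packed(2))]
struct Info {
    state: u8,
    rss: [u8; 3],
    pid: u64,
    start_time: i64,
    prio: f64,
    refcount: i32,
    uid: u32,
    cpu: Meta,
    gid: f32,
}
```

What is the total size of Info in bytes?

64

Meta: ack at 0 (size 8, align 8) → ends 8; flags at 8 (size 1, align 1) → ends 9; checksum at 9 (size 1, align 1) → ends 10; pad 6 to align 8 for magic; magic at 16 (size 8, align 8) → ends 24; total 24 bytes, alignment 8
state at 0 (size 1, align 1) → ends 1
rss at 1 (size 3, align 1) → ends 4
pid at 4 (size 8, align 2) → ends 12
start_time at 12 (size 8, align 2) → ends 20
prio at 20 (size 8, align 2) → ends 28
refcount at 28 (size 4, align 2) → ends 32
uid at 32 (size 4, align 2) → ends 36
cpu at 36 (size 24, align 2) → ends 60
gid at 60 (size 4, align 2) → ends 64
total 64 bytes, alignment 2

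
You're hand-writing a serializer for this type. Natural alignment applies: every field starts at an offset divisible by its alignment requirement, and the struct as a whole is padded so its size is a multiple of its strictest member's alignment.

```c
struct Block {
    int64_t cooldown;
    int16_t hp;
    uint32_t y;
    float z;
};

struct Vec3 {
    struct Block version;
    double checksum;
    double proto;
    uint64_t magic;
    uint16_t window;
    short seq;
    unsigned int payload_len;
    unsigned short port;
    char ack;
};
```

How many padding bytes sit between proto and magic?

0

Block: cooldown at 0 (size 8, align 8) → ends 8; hp at 8 (size 2, align 2) → ends 10; pad 2 to align 4 for y; y at 12 (size 4, align 4) → ends 16; z at 16 (size 4, align 4) → ends 20; tail pad 4 to reach multiple of 8; total 24 bytes, alignment 8
version at 0 (size 24, align 8) → ends 24
checksum at 24 (size 8, align 8) → ends 32
proto at 32 (size 8, align 8) → ends 40
magic at 40 (size 8, align 8) → ends 48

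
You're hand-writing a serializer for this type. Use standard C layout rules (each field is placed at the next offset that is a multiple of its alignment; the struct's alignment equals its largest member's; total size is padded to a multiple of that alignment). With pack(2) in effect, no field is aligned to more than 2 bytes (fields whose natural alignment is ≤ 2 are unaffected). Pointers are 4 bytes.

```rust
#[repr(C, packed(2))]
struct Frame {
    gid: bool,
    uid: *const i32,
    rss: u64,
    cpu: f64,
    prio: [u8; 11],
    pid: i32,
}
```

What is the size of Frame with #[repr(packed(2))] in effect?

0..1  gid  (1B, 1-aligned)
1..2  -- padding (1B)
2..6  uid  (4B, 2-aligned)
6..14  rss  (8B, 2-aligned)
14..22  cpu  (8B, 2-aligned)
22..33  prio  (11B, 1-aligned)
33..34  -- padding (1B)
34..38  pid  (4B, 2-aligned)
sizeof = 38, alignof = 2

38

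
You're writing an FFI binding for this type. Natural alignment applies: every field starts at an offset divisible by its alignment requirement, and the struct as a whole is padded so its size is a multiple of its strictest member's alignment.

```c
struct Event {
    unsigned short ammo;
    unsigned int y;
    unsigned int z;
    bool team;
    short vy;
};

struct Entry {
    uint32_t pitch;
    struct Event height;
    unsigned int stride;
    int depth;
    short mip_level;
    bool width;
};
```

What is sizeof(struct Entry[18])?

Event: ammo at 0 (size 2, align 2) → ends 2; pad 2 to align 4 for y; y at 4 (size 4, align 4) → ends 8; z at 8 (size 4, align 4) → ends 12; team at 12 (size 1, align 1) → ends 13; pad 1 to align 2 for vy; vy at 14 (size 2, align 2) → ends 16; total 16 bytes, alignment 4
pitch at 0 (size 4, align 4) → ends 4
height at 4 (size 16, align 4) → ends 20
stride at 20 (size 4, align 4) → ends 24
depth at 24 (size 4, align 4) → ends 28
mip_level at 28 (size 2, align 2) → ends 30
width at 30 (size 1, align 1) → ends 31
tail pad 1 to reach multiple of 4
total 32 bytes, alignment 4
array of 18: 18 × 32 = 576

576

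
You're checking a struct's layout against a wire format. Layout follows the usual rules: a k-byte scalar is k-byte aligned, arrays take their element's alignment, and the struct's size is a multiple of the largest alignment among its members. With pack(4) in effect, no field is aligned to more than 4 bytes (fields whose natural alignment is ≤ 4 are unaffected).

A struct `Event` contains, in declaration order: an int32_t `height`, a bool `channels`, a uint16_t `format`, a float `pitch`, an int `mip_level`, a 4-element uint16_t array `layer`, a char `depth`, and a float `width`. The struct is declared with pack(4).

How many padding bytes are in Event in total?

0..4  height  (4B, 4-aligned)
4..5  channels  (1B, 1-aligned)
5..6  -- padding (1B)
6..8  format  (2B, 2-aligned)
8..12  pitch  (4B, 4-aligned)
12..16  mip_level  (4B, 4-aligned)
16..24  layer  (8B, 2-aligned)
24..25  depth  (1B, 1-aligned)
25..28  -- padding (3B)
28..32  width  (4B, 4-aligned)
sizeof = 32, alignof = 4
data bytes 28, size 32 → padding 4

4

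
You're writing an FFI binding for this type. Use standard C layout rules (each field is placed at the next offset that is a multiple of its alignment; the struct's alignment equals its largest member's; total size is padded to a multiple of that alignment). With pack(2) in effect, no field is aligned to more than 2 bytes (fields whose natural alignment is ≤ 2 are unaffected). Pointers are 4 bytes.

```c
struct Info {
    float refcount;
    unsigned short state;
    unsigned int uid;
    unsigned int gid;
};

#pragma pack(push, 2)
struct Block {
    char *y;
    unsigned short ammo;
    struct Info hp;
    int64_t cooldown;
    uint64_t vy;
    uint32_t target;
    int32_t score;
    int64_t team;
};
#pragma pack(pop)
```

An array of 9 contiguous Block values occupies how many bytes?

486

Info: refcount at 0 (size 4, align 4) → ends 4; state at 4 (size 2, align 2) → ends 6; pad 2 to align 4 for uid; uid at 8 (size 4, align 4) → ends 12; gid at 12 (size 4, align 4) → ends 16; total 16 bytes, alignment 4
y at 0 (size 4, align 2) → ends 4
ammo at 4 (size 2, align 2) → ends 6
hp at 6 (size 16, align 2) → ends 22
cooldown at 22 (size 8, align 2) → ends 30
vy at 30 (size 8, align 2) → ends 38
target at 38 (size 4, align 2) → ends 42
score at 42 (size 4, align 2) → ends 46
team at 46 (size 8, align 2) → ends 54
total 54 bytes, alignment 2
array of 9: 9 × 54 = 486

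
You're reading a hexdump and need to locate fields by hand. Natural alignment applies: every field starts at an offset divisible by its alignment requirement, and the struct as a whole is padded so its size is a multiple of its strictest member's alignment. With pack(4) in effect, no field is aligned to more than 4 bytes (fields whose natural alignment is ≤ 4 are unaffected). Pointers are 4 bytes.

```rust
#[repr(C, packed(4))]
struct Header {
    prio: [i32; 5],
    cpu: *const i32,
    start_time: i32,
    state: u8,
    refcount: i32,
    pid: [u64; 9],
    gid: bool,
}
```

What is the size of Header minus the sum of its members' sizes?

6

prio at 0 (size 20, align 4) → ends 20
cpu at 20 (size 4, align 4) → ends 24
start_time at 24 (size 4, align 4) → ends 28
state at 28 (size 1, align 1) → ends 29
pad 3 to align 4 for refcount
refcount at 32 (size 4, align 4) → ends 36
pid at 36 (size 72, align 4) → ends 108
gid at 108 (size 1, align 1) → ends 109
tail pad 3 to reach multiple of 4
total 112 bytes, alignment 4
data bytes 106, size 112 → padding 6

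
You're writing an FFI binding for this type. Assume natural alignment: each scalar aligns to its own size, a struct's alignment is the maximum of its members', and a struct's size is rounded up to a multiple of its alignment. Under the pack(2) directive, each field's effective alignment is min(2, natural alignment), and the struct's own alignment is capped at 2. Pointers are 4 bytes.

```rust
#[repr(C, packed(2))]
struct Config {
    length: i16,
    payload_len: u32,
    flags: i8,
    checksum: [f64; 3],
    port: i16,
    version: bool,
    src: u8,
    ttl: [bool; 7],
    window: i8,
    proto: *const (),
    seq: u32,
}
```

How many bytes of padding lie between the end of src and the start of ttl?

0

0..2  length  (2B, 2-aligned)
2..6  payload_len  (4B, 2-aligned)
6..7  flags  (1B, 1-aligned)
7..8  -- padding (1B)
8..32  checksum  (24B, 2-aligned)
32..34  port  (2B, 2-aligned)
34..35  version  (1B, 1-aligned)
35..36  src  (1B, 1-aligned)
36..43  ttl  (7B, 1-aligned)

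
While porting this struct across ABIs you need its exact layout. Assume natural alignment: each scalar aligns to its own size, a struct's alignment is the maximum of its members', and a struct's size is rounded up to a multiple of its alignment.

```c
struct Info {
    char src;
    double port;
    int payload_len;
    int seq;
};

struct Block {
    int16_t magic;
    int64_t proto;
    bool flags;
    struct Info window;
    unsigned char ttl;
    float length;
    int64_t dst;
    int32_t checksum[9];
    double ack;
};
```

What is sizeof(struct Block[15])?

Info: @0: src [1B, align 1] → 1; +7 pad (align 8); @8: port [8B, align 8] → 16; @16: payload_len [4B, align 4] → 20; @20: seq [4B, align 4] → 24; size 24, align 8
@0: magic [2B, align 2] → 2
+6 pad (align 8)
@8: proto [8B, align 8] → 16
@16: flags [1B, align 1] → 17
+7 pad (align 8)
@24: window [24B, align 8] → 48
@48: ttl [1B, align 1] → 49
+3 pad (align 4)
@52: length [4B, align 4] → 56
@56: dst [8B, align 8] → 64
@64: checksum [36B, align 4] → 100
+4 pad (align 8)
@104: ack [8B, align 8] → 112
size 112, align 8
array of 15: 15 × 112 = 1680

1680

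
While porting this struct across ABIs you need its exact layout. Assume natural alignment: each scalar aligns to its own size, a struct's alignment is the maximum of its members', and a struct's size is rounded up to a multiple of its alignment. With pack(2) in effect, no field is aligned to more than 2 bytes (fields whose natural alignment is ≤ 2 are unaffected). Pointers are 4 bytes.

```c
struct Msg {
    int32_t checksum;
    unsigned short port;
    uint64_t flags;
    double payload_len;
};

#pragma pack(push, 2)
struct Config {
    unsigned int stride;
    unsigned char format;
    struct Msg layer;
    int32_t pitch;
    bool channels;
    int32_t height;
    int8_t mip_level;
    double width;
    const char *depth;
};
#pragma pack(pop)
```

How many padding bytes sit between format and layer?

1

Msg: checksum at 0 (size 4, align 4) → ends 4; port at 4 (size 2, align 2) → ends 6; pad 2 to align 8 for flags; flags at 8 (size 8, align 8) → ends 16; payload_len at 16 (size 8, align 8) → ends 24; total 24 bytes, alignment 8
stride at 0 (size 4, align 2) → ends 4
format at 4 (size 1, align 1) → ends 5
pad 1 to align 2 for layer
layer at 6 (size 24, align 2) → ends 30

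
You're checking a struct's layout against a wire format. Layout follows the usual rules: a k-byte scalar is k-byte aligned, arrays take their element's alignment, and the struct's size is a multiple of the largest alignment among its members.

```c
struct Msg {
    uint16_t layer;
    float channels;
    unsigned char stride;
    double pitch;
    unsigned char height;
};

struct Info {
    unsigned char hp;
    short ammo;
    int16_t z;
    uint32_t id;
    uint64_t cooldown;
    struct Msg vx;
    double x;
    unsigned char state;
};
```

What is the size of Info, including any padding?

72 bytes

Msg: 0..2  layer  (2B, 2-aligned); 2..4  -- padding (2B); 4..8  channels  (4B, 4-aligned); 8..9  stride  (1B, 1-aligned); 9..16  -- padding (7B); 16..24  pitch  (8B, 8-aligned); 24..25  height  (1B, 1-aligned); 25..32  -- tail padding (7B); sizeof = 32, alignof = 8
0..1  hp  (1B, 1-aligned)
1..2  -- padding (1B)
2..4  ammo  (2B, 2-aligned)
4..6  z  (2B, 2-aligned)
6..8  -- padding (2B)
8..12  id  (4B, 4-aligned)
12..16  -- padding (4B)
16..24  cooldown  (8B, 8-aligned)
24..56  vx  (32B, 8-aligned)
56..64  x  (8B, 8-aligned)
64..65  state  (1B, 1-aligned)
65..72  -- tail padding (7B)
sizeof = 72, alignof = 8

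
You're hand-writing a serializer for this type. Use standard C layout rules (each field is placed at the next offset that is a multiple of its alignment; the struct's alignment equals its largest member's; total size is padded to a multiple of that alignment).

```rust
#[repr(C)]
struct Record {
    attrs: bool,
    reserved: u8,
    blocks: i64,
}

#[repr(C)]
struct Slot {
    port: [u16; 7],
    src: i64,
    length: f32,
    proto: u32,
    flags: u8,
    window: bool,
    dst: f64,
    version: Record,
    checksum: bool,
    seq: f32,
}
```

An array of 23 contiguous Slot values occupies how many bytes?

1656

Record: attrs at 0 (size 1, align 1) → ends 1; reserved at 1 (size 1, align 1) → ends 2; pad 6 to align 8 for blocks; blocks at 8 (size 8, align 8) → ends 16; total 16 bytes, alignment 8
port at 0 (size 14, align 2) → ends 14
pad 2 to align 8 for src
src at 16 (size 8, align 8) → ends 24
length at 24 (size 4, align 4) → ends 28
proto at 28 (size 4, align 4) → ends 32
flags at 32 (size 1, align 1) → ends 33
window at 33 (size 1, align 1) → ends 34
pad 6 to align 8 for dst
dst at 40 (size 8, align 8) → ends 48
version at 48 (size 16, align 8) → ends 64
checksum at 64 (size 1, align 1) → ends 65
pad 3 to align 4 for seq
seq at 68 (size 4, align 4) → ends 72
total 72 bytes, alignment 8
array of 23: 23 × 72 = 1656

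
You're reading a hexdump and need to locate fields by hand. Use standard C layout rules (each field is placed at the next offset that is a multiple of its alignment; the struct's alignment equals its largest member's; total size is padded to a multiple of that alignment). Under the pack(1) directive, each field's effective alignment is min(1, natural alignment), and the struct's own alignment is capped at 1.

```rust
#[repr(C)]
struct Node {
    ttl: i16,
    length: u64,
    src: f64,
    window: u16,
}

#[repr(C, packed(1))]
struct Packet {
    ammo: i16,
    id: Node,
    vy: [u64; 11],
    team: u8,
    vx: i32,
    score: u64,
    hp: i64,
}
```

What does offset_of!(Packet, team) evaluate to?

122

Node: 0..2  ttl  (2B, 2-aligned); 2..8  -- padding (6B); 8..16  length  (8B, 8-aligned); 16..24  src  (8B, 8-aligned); 24..26  window  (2B, 2-aligned); 26..32  -- tail padding (6B); sizeof = 32, alignof = 8
0..2  ammo  (2B, 1-aligned)
2..34  id  (32B, 1-aligned)
34..122  vy  (88B, 1-aligned)
122..123  team  (1B, 1-aligned)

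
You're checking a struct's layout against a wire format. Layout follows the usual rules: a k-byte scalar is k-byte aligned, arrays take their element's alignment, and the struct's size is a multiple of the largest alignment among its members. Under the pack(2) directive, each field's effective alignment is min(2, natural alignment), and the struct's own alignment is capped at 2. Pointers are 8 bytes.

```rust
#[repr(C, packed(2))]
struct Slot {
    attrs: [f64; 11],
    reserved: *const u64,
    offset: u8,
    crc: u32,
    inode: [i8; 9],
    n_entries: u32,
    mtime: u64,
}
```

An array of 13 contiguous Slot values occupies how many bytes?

0..88  attrs  (88B, 2-aligned)
88..96  reserved  (8B, 2-aligned)
96..97  offset  (1B, 1-aligned)
97..98  -- padding (1B)
98..102  crc  (4B, 2-aligned)
102..111  inode  (9B, 1-aligned)
111..112  -- padding (1B)
112..116  n_entries  (4B, 2-aligned)
116..124  mtime  (8B, 2-aligned)
sizeof = 124, alignof = 2
array of 13: 13 × 124 = 1612

1612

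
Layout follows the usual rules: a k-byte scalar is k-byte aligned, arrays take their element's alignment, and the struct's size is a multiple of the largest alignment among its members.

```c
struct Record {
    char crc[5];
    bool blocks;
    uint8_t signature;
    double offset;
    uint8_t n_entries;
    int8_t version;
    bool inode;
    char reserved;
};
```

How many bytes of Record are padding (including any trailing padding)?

@0: crc [5B, align 1] → 5
@5: blocks [1B, align 1] → 6
@6: signature [1B, align 1] → 7
+1 pad (align 8)
@8: offset [8B, align 8] → 16
@16: n_entries [1B, align 1] → 17
@17: version [1B, align 1] → 18
@18: inode [1B, align 1] → 19
@19: reserved [1B, align 1] → 20
+4 tail pad (align 8)
size 24, align 8
data bytes 19, size 24 → padding 5

5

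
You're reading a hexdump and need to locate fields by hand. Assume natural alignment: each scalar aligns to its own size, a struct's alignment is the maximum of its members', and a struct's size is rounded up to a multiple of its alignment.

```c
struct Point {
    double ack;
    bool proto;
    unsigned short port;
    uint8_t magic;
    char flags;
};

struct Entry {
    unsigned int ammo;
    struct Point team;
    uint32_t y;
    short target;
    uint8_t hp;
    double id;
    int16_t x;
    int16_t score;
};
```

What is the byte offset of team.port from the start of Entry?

Point: ack at 0 (size 8, align 8) → ends 8; proto at 8 (size 1, align 1) → ends 9; pad 1 to align 2 for port; port at 10 (size 2, align 2) → ends 12; magic at 12 (size 1, align 1) → ends 13; flags at 13 (size 1, align 1) → ends 14; tail pad 2 to reach multiple of 8; total 16 bytes, alignment 8
ammo at 0 (size 4, align 4) → ends 4
pad 4 to align 8 for team
team at 8 (size 16, align 8) → ends 24
within Point: port at 10
8 + 10 = 18

18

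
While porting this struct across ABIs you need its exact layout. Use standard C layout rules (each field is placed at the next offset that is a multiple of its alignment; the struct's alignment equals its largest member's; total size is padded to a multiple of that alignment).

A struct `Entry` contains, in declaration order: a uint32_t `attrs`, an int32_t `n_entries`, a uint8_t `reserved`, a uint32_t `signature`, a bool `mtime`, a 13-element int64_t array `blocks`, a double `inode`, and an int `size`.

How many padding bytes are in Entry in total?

0..4  attrs  (4B, 4-aligned)
4..8  n_entries  (4B, 4-aligned)
8..9  reserved  (1B, 1-aligned)
9..12  -- padding (3B)
12..16  signature  (4B, 4-aligned)
16..17  mtime  (1B, 1-aligned)
17..24  -- padding (7B)
24..128  blocks  (104B, 8-aligned)
128..136  inode  (8B, 8-aligned)
136..140  size  (4B, 4-aligned)
140..144  -- tail padding (4B)
sizeof = 144, alignof = 8
data bytes 130, size 144 → padding 14

14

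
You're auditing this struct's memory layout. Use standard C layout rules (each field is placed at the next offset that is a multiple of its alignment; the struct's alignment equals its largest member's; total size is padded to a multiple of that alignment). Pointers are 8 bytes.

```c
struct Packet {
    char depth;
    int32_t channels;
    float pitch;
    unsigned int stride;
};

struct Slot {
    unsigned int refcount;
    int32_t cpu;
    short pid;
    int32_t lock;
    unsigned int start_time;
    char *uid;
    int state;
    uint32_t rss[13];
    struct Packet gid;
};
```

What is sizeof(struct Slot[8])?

832

Packet: @0: depth [1B, align 1] → 1; +3 pad (align 4); @4: channels [4B, align 4] → 8; @8: pitch [4B, align 4] → 12; @12: stride [4B, align 4] → 16; size 16, align 4
@0: refcount [4B, align 4] → 4
@4: cpu [4B, align 4] → 8
@8: pid [2B, align 2] → 10
+2 pad (align 4)
@12: lock [4B, align 4] → 16
@16: start_time [4B, align 4] → 20
+4 pad (align 8)
@24: uid [8B, align 8] → 32
@32: state [4B, align 4] → 36
@36: rss [52B, align 4] → 88
@88: gid [16B, align 4] → 104
size 104, align 8
array of 8: 8 × 104 = 832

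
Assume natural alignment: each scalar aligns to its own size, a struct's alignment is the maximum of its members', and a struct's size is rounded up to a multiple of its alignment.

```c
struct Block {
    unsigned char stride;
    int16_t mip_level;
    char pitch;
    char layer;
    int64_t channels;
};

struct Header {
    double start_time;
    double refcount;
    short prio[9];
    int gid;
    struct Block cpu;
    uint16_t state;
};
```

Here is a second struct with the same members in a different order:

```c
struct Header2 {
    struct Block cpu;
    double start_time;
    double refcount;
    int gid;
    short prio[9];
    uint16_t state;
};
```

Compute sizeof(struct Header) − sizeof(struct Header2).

Block: @0: stride [1B, align 1] → 1; +1 pad (align 2); @2: mip_level [2B, align 2] → 4; @4: pitch [1B, align 1] → 5; @5: layer [1B, align 1] → 6; +2 pad (align 8); @8: channels [8B, align 8] → 16; size 16, align 8
@0: start_time [8B, align 8] → 8
@8: refcount [8B, align 8] → 16
@16: prio [18B, align 2] → 34
+2 pad (align 4)
@36: gid [4B, align 4] → 40
@40: cpu [16B, align 8] → 56
@56: state [2B, align 2] → 58
+6 tail pad (align 8)
size 64, align 8
— Header2 —
@0: cpu [16B, align 8] → 16
@16: start_time [8B, align 8] → 24
@24: refcount [8B, align 8] → 32
@32: gid [4B, align 4] → 36
@36: prio [18B, align 2] → 54
@54: state [2B, align 2] → 56
size 56, align 8
64 − 56 = 8

8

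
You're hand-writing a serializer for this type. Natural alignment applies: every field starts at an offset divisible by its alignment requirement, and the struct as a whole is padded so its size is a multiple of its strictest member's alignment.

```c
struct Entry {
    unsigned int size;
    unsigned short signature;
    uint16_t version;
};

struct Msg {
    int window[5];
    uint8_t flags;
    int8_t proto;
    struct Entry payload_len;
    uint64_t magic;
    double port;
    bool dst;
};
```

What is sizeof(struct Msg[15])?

840

Entry: @0: size [4B, align 4] → 4; @4: signature [2B, align 2] → 6; @6: version [2B, align 2] → 8; size 8, align 4
@0: window [20B, align 4] → 20
@20: flags [1B, align 1] → 21
@21: proto [1B, align 1] → 22
+2 pad (align 4)
@24: payload_len [8B, align 4] → 32
@32: magic [8B, align 8] → 40
@40: port [8B, align 8] → 48
@48: dst [1B, align 1] → 49
+7 tail pad (align 8)
size 56, align 8
array of 15: 15 × 56 = 840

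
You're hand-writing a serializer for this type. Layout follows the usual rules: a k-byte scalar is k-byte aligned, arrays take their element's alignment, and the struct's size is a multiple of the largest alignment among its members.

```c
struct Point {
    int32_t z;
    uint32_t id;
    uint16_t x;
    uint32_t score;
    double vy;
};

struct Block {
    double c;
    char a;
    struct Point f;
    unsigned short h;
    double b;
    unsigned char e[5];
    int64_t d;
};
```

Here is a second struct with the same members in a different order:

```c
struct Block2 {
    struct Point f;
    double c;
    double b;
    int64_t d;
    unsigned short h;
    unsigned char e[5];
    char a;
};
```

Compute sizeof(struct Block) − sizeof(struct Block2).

Point: z at 0 (size 4, align 4) → ends 4; id at 4 (size 4, align 4) → ends 8; x at 8 (size 2, align 2) → ends 10; pad 2 to align 4 for score; score at 12 (size 4, align 4) → ends 16; vy at 16 (size 8, align 8) → ends 24; total 24 bytes, alignment 8
c at 0 (size 8, align 8) → ends 8
a at 8 (size 1, align 1) → ends 9
pad 7 to align 8 for f
f at 16 (size 24, align 8) → ends 40
h at 40 (size 2, align 2) → ends 42
pad 6 to align 8 for b
b at 48 (size 8, align 8) → ends 56
e at 56 (size 5, align 1) → ends 61
pad 3 to align 8 for d
d at 64 (size 8, align 8) → ends 72
total 72 bytes, alignment 8
— Block2 —
f at 0 (size 24, align 8) → ends 24
c at 24 (size 8, align 8) → ends 32
b at 32 (size 8, align 8) → ends 40
d at 40 (size 8, align 8) → ends 48
h at 48 (size 2, align 2) → ends 50
e at 50 (size 5, align 1) → ends 55
a at 55 (size 1, align 1) → ends 56
total 56 bytes, alignment 8
72 − 56 = 16

16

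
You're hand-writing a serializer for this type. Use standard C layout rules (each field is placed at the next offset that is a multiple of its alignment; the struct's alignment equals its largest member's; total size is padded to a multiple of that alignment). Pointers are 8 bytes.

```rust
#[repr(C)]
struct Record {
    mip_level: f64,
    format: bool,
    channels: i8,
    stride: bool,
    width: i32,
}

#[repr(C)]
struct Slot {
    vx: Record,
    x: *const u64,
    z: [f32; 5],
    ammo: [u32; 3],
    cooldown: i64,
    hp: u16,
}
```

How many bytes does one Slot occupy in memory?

72 bytes

Record: 0..8  mip_level  (8B, 8-aligned); 8..9  format  (1B, 1-aligned); 9..10  channels  (1B, 1-aligned); 10..11  stride  (1B, 1-aligned); 11..12  -- padding (1B); 12..16  width  (4B, 4-aligned); sizeof = 16, alignof = 8
0..16  vx  (16B, 8-aligned)
16..24  x  (8B, 8-aligned)
24..44  z  (20B, 4-aligned)
44..56  ammo  (12B, 4-aligned)
56..64  cooldown  (8B, 8-aligned)
64..66  hp  (2B, 2-aligned)
66..72  -- tail padding (6B)
sizeof = 72, alignof = 8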